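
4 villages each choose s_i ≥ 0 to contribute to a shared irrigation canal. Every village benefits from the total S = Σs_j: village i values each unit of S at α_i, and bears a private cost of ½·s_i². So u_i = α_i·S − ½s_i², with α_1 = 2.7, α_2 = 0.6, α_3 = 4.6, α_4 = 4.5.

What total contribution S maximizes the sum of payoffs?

Planner FOC: ∂(Σu_j)/∂s_i = (Σα_j) − s_i = 0, so s_i^SO = Σα_j = 12.4 for every i; S^SO = 49.6.

49.6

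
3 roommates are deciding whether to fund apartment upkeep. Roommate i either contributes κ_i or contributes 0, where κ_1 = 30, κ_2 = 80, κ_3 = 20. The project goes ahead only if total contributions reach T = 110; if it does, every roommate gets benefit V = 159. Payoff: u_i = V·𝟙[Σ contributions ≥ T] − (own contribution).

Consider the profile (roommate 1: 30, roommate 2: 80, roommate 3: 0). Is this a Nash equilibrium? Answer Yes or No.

Total = 110 ≥ 110: provided.
Roommate 1 (pledges 30, payoff 129): dropping to 0 → total 80, payoff 0. No gain.
Roommate 2 (pledges 80, payoff 79): dropping to 0 → total 30, payoff 0. No gain.
Roommate 3 (pledges 0, payoff 159): pledging 20 → total 130, payoff 139. No gain.

Yes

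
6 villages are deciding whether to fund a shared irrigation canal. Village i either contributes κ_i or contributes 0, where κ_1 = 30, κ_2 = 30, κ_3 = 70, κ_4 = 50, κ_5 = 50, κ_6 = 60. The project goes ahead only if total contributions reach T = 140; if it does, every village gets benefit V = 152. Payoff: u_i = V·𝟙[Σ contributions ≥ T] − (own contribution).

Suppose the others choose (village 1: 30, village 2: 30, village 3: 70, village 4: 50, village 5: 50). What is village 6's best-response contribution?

0

Others' total = 230 ≥ 140; contributing adds cost 60 for no extra benefit.
Best response: 0.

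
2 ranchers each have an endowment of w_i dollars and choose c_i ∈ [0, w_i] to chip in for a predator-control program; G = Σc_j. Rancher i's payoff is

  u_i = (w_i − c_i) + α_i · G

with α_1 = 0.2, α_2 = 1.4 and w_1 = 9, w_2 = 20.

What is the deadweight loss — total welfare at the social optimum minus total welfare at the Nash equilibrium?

∂u_i/∂c_i = α_i − 1, so rancher i contributes w_i if α_i > 1, else 0.
α_i > 1 for i ∈ {2}; NE contributions (0, 20), G = 20.
W^NE = Σw_i − G^NE + (Σα_i)·G^NE = 29 + 0.6·20 = 41.
Planner: ∂(Σu_j)/∂c_i = Σα_j − 1 = 0.6 > 0, so everyone contributes w_i; G^SO = 29, W^SO = 29 + 0.6·29 = 46.4.
Deadweight loss = 5.4.

5.4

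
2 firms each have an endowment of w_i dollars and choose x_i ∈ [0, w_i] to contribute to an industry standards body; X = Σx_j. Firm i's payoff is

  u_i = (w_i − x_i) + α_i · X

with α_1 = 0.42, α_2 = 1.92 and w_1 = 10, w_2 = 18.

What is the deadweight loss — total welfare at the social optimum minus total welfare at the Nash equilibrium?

∂u_i/∂x_i = α_i − 1, so firm i contributes w_i if α_i > 1, else 0.
α_i > 1 for i ∈ {2}; NE contributions (0, 18), X = 18.
W^NE = Σw_i − X^NE + (Σα_i)·X^NE = 28 + 1.34·18 = 52.12.
Planner: ∂(Σu_j)/∂x_i = Σα_j − 1 = 1.34 > 0, so everyone contributes w_i; X^SO = 28, W^SO = 28 + 1.34·28 = 65.52.
Deadweight loss = 13.4.

13.4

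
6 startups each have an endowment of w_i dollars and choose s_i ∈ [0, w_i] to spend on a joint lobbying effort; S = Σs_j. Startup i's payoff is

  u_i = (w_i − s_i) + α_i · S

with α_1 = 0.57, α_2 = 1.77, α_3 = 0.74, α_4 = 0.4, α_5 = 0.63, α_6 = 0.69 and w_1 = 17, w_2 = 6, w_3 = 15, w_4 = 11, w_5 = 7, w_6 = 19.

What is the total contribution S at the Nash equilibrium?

∂u_i/∂s_i = α_i − 1, so startup i contributes w_i if α_i > 1, else 0.
α_i > 1 for i ∈ {2}; NE contributions (0, 6, 0, 0, 0, 0), S = 6.

6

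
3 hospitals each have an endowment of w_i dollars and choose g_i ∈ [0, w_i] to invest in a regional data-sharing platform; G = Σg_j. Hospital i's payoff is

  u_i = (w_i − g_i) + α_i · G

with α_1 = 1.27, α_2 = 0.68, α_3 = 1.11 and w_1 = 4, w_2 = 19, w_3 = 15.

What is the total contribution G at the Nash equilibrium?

∂u_i/∂g_i = α_i − 1, so hospital i contributes w_i if α_i > 1, else 0.
α_i > 1 for i ∈ {1, 3}; NE contributions (4, 0, 15), G = 19.

19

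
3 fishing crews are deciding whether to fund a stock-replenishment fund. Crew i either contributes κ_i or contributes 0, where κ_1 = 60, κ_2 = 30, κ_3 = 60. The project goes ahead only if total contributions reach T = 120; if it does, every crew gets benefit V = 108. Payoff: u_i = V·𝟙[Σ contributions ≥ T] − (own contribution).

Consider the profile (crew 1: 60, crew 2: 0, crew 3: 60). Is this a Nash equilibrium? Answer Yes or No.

Total = 120 ≥ 120: provided.
Crew 1 (pledges 60, payoff 48): dropping to 0 → total 60, payoff 0. No gain.
Crew 2 (pledges 0, payoff 108): pledging 30 → total 150, payoff 78. No gain.
Crew 3 (pledges 60, payoff 48): dropping to 0 → total 60, payoff 0. No gain.

Yes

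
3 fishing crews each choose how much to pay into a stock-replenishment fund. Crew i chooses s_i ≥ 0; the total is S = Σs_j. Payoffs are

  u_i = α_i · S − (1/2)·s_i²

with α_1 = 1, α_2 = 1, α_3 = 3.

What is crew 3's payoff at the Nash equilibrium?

10.5

Crew i's FOC: ∂u_i/∂s_i = α_i − s_i = 0, so s_i* = α_i.
NE contributions = (1, 1, 3); S = 5.
u_3 = α_3·S − ½·(s_3)² = 3·5 − ½·3² = 10.5.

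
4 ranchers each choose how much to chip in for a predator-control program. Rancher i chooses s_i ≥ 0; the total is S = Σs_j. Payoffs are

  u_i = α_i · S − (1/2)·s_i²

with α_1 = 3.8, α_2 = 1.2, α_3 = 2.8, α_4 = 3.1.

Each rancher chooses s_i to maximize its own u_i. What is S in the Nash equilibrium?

Rancher i's FOC: ∂u_i/∂s_i = α_i − s_i = 0, so s_i* = α_i.
NE contributions = (3.8, 1.2, 2.8, 3.1); S = 10.9.

10.9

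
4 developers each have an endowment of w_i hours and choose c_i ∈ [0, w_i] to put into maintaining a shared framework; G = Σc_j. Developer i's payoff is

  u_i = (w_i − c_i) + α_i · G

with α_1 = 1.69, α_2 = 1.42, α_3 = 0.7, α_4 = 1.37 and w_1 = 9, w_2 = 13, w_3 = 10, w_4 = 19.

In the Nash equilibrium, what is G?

41

∂u_i/∂c_i = α_i − 1, so developer i contributes w_i if α_i > 1, else 0.
α_i > 1 for i ∈ {1, 2, 4}; NE contributions (9, 13, 0, 19), G = 41.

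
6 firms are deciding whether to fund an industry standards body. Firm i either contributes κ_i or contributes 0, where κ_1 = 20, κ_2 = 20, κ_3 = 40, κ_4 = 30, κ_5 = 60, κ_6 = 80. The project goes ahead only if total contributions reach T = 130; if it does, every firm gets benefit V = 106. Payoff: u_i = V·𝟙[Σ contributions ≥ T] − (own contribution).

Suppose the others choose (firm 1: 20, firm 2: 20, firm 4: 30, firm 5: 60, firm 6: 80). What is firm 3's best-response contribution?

0

Others' total = 210 ≥ 130; contributing adds cost 40 for no extra benefit.
Best response: 0.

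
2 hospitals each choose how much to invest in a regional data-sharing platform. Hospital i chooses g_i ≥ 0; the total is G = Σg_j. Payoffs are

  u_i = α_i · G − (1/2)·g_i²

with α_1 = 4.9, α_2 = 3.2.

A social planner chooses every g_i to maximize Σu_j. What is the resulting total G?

Planner FOC: ∂(Σu_j)/∂g_i = (Σα_j) − g_i = 0, so g_i^SO = Σα_j = 8.1 for every i; G^SO = 16.2.

16.2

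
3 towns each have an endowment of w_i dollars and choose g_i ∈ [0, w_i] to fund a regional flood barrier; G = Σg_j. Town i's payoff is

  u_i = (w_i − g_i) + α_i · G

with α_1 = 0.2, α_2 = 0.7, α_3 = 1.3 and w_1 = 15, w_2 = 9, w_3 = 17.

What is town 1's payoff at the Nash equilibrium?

18.4

∂u_i/∂g_i = α_i − 1, so town i contributes w_i if α_i > 1, else 0.
α_i > 1 for i ∈ {3}; NE contributions (0, 0, 17), G = 17.
u_1 = (15 − 0) + 0.2·17 = 18.4.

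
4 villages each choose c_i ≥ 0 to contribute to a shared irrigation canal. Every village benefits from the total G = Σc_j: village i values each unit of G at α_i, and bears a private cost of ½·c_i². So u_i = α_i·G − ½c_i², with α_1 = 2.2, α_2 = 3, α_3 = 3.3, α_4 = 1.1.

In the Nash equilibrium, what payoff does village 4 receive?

9.955

Village i's FOC: ∂u_i/∂c_i = α_i − c_i = 0, so c_i* = α_i.
NE contributions = (2.2, 3, 3.3, 1.1); G = 9.6.
u_4 = α_4·G − ½·(c_4)² = 1.1·9.6 − ½·1.1² = 9.955.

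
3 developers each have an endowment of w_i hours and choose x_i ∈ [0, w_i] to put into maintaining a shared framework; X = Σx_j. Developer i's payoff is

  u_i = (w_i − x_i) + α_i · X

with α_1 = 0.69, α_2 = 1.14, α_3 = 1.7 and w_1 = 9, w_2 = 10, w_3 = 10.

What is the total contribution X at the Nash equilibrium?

20

∂u_i/∂x_i = α_i − 1, so developer i contributes w_i if α_i > 1, else 0.
α_i > 1 for i ∈ {2, 3}; NE contributions (0, 10, 10), X = 20.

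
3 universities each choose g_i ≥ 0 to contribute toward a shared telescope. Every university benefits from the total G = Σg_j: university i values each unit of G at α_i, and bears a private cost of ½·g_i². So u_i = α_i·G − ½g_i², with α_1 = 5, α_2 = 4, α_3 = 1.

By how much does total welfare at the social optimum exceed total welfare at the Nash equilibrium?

University i's FOC: ∂u_i/∂g_i = α_i − g_i = 0, so g_i* = α_i.
NE contributions = (5, 4, 1); G = 10.
W^NE = (Σα)·G − ½Σα_i² = 10² − ½·42 = 79.
Planner sets g_i = Σα_j = 10 for every i, so G^SO = 3·10 = 30.
W^SO = (Σα)·G^SO − ½·3·(Σα)² = (3/2)·10² = 150.
Deadweight loss = W^SO − W^NE = 71.

71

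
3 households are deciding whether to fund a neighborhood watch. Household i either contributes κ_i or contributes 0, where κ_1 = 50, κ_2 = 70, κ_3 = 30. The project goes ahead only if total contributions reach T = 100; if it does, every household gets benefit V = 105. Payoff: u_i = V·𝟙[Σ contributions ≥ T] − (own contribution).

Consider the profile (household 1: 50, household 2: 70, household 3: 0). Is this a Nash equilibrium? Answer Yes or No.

Total = 120 ≥ 100: provided.
Household 1 (pledges 50, payoff 55): dropping to 0 → total 70, payoff 0. No gain.
Household 2 (pledges 70, payoff 35): dropping to 0 → total 50, payoff 0. No gain.
Household 3 (pledges 0, payoff 105): pledging 30 → total 150, payoff 75. No gain.

Yes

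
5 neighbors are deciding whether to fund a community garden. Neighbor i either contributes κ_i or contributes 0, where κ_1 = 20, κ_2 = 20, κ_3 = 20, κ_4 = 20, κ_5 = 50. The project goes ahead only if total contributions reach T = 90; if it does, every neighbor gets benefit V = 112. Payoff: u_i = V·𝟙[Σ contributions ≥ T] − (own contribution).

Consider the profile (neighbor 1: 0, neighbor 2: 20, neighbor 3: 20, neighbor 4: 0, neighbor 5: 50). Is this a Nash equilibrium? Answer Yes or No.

Yes

Total = 90 ≥ 90: provided.
Neighbor 1 (pledges 0, payoff 112): pledging 20 → total 110, payoff 92. No gain.
Neighbor 2 (pledges 20, payoff 92): dropping to 0 → total 70, payoff 0. No gain.
Neighbor 3 (pledges 20, payoff 92): dropping to 0 → total 70, payoff 0. No gain.
Neighbor 4 (pledges 0, payoff 112): pledging 20 → total 110, payoff 92. No gain.
Neighbor 5 (pledges 50, payoff 62): dropping to 0 → total 40, payoff 0. No gain.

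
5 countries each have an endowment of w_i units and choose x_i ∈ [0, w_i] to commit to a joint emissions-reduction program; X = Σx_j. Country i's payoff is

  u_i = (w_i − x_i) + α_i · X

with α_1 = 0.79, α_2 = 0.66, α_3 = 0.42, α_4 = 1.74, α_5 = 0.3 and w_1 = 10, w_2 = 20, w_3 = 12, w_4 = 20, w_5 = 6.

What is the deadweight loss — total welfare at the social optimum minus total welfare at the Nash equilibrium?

∂u_i/∂x_i = α_i − 1, so country i contributes w_i if α_i > 1, else 0.
α_i > 1 for i ∈ {4}; NE contributions (0, 0, 0, 20, 0), X = 20.
W^NE = Σw_i − X^NE + (Σα_i)·X^NE = 68 + 2.91·20 = 126.2.
Planner: ∂(Σu_j)/∂x_i = Σα_j − 1 = 2.91 > 0, so everyone contributes w_i; X^SO = 68, W^SO = 68 + 2.91·68 = 265.88.
Deadweight loss = 139.68.

139.68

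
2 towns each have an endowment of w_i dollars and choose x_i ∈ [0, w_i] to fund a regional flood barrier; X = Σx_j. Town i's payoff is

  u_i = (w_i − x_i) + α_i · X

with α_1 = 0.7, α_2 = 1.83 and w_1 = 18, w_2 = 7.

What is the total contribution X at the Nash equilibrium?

∂u_i/∂x_i = α_i − 1, so town i contributes w_i if α_i > 1, else 0.
α_i > 1 for i ∈ {2}; NE contributions (0, 7), X = 7.

7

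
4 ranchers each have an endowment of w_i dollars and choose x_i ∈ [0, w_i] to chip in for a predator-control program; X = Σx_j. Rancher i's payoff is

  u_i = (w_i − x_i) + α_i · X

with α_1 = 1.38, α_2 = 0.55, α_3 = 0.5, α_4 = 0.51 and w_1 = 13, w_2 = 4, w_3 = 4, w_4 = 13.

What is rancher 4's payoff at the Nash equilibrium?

∂u_i/∂x_i = α_i − 1, so rancher i contributes w_i if α_i > 1, else 0.
α_i > 1 for i ∈ {1}; NE contributions (13, 0, 0, 0), X = 13.
u_4 = (13 − 0) + 0.51·13 = 19.63.

19.63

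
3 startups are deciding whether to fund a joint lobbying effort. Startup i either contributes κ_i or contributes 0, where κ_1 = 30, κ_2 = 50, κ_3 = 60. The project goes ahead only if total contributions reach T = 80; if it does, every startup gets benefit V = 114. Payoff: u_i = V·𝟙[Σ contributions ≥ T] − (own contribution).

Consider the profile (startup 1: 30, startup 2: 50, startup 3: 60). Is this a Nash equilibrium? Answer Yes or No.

No

Total = 140 ≥ 80: provided.
Startup 1 (pledges 30, payoff 84): dropping to 0 → total 110, payoff 114. Profitable deviation.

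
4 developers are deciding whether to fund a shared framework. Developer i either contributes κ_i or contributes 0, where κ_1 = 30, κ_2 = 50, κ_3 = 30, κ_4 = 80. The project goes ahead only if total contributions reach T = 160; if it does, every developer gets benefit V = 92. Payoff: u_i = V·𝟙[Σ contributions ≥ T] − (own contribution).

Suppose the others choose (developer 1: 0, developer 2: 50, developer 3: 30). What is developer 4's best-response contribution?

Others' total = 80. Contributing 80 brings total to 160 ≥ 160: gain V − κ_4 = 12.
Best response: 80.

80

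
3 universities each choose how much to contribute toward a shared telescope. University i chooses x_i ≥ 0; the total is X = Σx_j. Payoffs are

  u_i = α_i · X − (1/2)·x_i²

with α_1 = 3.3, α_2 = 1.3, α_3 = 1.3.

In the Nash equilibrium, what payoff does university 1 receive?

14.025

University i's FOC: ∂u_i/∂x_i = α_i − x_i = 0, so x_i* = α_i.
NE contributions = (3.3, 1.3, 1.3); X = 5.9.
u_1 = α_1·X − ½·(x_1)² = 3.3·5.9 − ½·3.3² = 14.025.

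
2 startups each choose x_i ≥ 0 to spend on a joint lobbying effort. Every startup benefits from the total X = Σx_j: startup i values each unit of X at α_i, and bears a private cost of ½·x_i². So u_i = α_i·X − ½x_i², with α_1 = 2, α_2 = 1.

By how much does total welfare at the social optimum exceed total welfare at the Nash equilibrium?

Startup i's FOC: ∂u_i/∂x_i = α_i − x_i = 0, so x_i* = α_i.
NE contributions = (2, 1); X = 3.
W^NE = (Σα)·X − ½Σα_i² = 3² − ½·5 = 6.5.
Planner sets x_i = Σα_j = 3 for every i, so X^SO = 2·3 = 6.
W^SO = (Σα)·X^SO − ½·2·(Σα)² = (2/2)·3² = 9.
Deadweight loss = W^SO − W^NE = 2.5.

2.5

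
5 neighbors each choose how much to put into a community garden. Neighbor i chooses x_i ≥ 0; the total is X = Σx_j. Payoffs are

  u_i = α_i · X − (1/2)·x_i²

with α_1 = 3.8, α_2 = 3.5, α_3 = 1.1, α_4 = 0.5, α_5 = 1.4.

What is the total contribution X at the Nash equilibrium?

Neighbor i's FOC: ∂u_i/∂x_i = α_i − x_i = 0, so x_i* = α_i.
NE contributions = (3.8, 3.5, 1.1, 0.5, 1.4); X = 10.3.

10.3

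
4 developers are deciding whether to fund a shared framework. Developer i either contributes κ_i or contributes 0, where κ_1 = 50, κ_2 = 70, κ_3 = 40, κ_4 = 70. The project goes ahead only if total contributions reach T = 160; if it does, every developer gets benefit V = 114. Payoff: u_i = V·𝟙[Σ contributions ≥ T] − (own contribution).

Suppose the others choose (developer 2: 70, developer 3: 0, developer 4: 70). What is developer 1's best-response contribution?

Others' total = 140. Contributing 50 brings total to 190 ≥ 160: gain V − κ_1 = 64.
Best response: 50.

50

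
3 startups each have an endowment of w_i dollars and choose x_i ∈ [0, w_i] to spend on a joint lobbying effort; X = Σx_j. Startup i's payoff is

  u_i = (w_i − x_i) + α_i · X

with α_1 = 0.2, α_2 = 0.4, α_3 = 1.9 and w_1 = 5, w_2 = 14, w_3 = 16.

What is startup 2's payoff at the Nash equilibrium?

20.4

∂u_i/∂x_i = α_i − 1, so startup i contributes w_i if α_i > 1, else 0.
α_i > 1 for i ∈ {3}; NE contributions (0, 0, 16), X = 16.
u_2 = (14 − 0) + 0.4·16 = 20.4.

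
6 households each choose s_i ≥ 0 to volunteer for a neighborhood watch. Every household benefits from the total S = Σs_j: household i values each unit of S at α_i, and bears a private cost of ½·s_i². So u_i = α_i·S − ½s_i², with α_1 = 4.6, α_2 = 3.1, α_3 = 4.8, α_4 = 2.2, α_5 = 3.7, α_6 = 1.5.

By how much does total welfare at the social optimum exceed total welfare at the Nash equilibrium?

Household i's FOC: ∂u_i/∂s_i = α_i − s_i = 0, so s_i* = α_i.
NE contributions = (4.6, 3.1, 4.8, 2.2, 3.7, 1.5); S = 19.9.
W^NE = (Σα)·S − ½Σα_i² = 19.9² − ½·74.59 = 358.715.
Planner sets s_i = Σα_j = 19.9 for every i, so S^SO = 6·19.9 = 119.4.
W^SO = (Σα)·S^SO − ½·6·(Σα)² = (6/2)·19.9² = 1188.03.
Deadweight loss = W^SO − W^NE = 829.315.

829.315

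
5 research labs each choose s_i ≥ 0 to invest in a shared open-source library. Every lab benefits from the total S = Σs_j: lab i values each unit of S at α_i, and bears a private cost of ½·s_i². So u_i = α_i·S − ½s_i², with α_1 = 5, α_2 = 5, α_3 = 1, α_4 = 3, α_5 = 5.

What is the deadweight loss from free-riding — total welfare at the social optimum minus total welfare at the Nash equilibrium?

Lab i's FOC: ∂u_i/∂s_i = α_i − s_i = 0, so s_i* = α_i.
NE contributions = (5, 5, 1, 3, 5); S = 19.
W^NE = (Σα)·S − ½Σα_i² = 19² − ½·85 = 318.5.
Planner sets s_i = Σα_j = 19 for every i, so S^SO = 5·19 = 95.
W^SO = (Σα)·S^SO − ½·5·(Σα)² = (5/2)·19² = 902.5.
Deadweight loss = W^SO − W^NE = 584.

584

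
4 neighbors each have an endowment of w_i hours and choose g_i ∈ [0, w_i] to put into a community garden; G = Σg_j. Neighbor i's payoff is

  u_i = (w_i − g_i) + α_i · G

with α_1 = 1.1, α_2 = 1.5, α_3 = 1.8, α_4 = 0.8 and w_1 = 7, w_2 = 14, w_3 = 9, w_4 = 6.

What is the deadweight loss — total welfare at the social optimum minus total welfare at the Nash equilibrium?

25.2

∂u_i/∂g_i = α_i − 1, so neighbor i contributes w_i if α_i > 1, else 0.
α_i > 1 for i ∈ {1, 2, 3}; NE contributions (7, 14, 9, 0), G = 30.
W^NE = Σw_i − G^NE + (Σα_i)·G^NE = 36 + 4.2·30 = 162.
Planner: ∂(Σu_j)/∂g_i = Σα_j − 1 = 4.2 > 0, so everyone contributes w_i; G^SO = 36, W^SO = 36 + 4.2·36 = 187.2.
Deadweight loss = 25.2.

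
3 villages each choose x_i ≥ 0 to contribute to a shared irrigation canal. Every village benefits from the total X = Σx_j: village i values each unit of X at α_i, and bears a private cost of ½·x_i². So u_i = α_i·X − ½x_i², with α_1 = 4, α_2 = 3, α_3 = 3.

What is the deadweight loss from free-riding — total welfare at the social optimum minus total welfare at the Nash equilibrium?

67

Village i's FOC: ∂u_i/∂x_i = α_i − x_i = 0, so x_i* = α_i.
NE contributions = (4, 3, 3); X = 10.
W^NE = (Σα)·X − ½Σα_i² = 10² − ½·34 = 83.
Planner sets x_i = Σα_j = 10 for every i, so X^SO = 3·10 = 30.
W^SO = (Σα)·X^SO − ½·3·(Σα)² = (3/2)·10² = 150.
Deadweight loss = W^SO − W^NE = 67.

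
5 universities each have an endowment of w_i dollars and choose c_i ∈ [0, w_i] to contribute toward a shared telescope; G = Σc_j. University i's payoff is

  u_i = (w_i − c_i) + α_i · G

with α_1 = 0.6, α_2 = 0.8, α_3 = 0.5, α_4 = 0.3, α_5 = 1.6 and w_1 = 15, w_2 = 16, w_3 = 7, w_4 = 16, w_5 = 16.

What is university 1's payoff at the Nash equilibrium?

24.6

∂u_i/∂c_i = α_i − 1, so university i contributes w_i if α_i > 1, else 0.
α_i > 1 for i ∈ {5}; NE contributions (0, 0, 0, 0, 16), G = 16.
u_1 = (15 − 0) + 0.6·16 = 24.6.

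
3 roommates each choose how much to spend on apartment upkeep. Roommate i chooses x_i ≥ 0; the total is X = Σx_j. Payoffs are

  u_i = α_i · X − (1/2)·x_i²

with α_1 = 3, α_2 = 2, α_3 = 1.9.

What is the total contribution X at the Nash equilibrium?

Roommate i's FOC: ∂u_i/∂x_i = α_i − x_i = 0, so x_i* = α_i.
NE contributions = (3, 2, 1.9); X = 6.9.

6.9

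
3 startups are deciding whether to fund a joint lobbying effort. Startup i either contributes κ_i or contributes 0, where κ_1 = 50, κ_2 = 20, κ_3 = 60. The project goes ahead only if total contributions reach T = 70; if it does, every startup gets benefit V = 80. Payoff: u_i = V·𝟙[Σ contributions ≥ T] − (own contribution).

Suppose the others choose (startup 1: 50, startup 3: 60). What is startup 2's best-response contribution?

0

Others' total = 110 ≥ 70; contributing adds cost 20 for no extra benefit.
Best response: 0.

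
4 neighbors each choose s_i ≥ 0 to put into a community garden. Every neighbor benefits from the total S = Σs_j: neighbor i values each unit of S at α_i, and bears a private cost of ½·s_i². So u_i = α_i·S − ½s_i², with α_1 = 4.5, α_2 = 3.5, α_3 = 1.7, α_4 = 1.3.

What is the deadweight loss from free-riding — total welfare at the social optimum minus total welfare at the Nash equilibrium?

139.54

Neighbor i's FOC: ∂u_i/∂s_i = α_i − s_i = 0, so s_i* = α_i.
NE contributions = (4.5, 3.5, 1.7, 1.3); S = 11.
W^NE = (Σα)·S − ½Σα_i² = 11² − ½·37.08 = 102.46.
Planner sets s_i = Σα_j = 11 for every i, so S^SO = 4·11 = 44.
W^SO = (Σα)·S^SO − ½·4·(Σα)² = (4/2)·11² = 242.
Deadweight loss = W^SO − W^NE = 139.54.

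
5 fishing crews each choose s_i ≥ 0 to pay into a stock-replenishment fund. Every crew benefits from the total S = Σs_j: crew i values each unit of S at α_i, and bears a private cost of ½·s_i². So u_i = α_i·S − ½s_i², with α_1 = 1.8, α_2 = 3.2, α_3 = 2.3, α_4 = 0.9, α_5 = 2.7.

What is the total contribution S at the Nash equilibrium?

Crew i's FOC: ∂u_i/∂s_i = α_i − s_i = 0, so s_i* = α_i.
NE contributions = (1.8, 3.2, 2.3, 0.9, 2.7); S = 10.9.

10.9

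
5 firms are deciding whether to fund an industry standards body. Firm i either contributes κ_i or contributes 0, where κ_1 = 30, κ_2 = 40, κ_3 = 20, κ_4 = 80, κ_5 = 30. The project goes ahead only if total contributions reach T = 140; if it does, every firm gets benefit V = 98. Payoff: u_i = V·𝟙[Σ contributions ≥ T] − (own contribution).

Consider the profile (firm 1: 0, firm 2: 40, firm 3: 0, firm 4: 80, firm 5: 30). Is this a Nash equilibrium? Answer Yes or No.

Yes

Total = 150 ≥ 140: provided.
Firm 1 (pledges 0, payoff 98): pledging 30 → total 180, payoff 68. No gain.
Firm 2 (pledges 40, payoff 58): dropping to 0 → total 110, payoff 0. No gain.
Firm 3 (pledges 0, payoff 98): pledging 20 → total 170, payoff 78. No gain.
Firm 4 (pledges 80, payoff 18): dropping to 0 → total 70, payoff 0. No gain.
Firm 5 (pledges 30, payoff 68): dropping to 0 → total 120, payoff 0. No gain.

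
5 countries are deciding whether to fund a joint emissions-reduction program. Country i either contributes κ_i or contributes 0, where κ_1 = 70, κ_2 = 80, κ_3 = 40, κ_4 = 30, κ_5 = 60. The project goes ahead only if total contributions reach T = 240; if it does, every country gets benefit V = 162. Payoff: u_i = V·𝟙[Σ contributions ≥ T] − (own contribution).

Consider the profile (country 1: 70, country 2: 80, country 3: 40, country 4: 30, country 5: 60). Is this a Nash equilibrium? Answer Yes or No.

No

Total = 280 ≥ 240: provided.
Country 1 (pledges 70, payoff 92): dropping to 0 → total 210, payoff 0. No gain.
Country 2 (pledges 80, payoff 82): dropping to 0 → total 200, payoff 0. No gain.
Country 3 (pledges 40, payoff 122): dropping to 0 → total 240, payoff 162. Profitable deviation.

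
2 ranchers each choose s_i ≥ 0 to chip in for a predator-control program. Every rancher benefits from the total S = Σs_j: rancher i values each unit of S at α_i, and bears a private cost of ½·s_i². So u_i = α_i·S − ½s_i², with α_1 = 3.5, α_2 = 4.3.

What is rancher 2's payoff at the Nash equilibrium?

Rancher i's FOC: ∂u_i/∂s_i = α_i − s_i = 0, so s_i* = α_i.
NE contributions = (3.5, 4.3); S = 7.8.
u_2 = α_2·S − ½·(s_2)² = 4.3·7.8 − ½·4.3² = 24.295.

24.295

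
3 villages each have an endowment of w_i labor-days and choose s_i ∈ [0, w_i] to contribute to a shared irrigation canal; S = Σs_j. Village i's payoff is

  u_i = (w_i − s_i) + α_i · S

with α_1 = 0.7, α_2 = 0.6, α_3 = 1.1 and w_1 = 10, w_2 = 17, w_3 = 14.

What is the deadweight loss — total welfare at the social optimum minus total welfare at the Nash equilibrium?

∂u_i/∂s_i = α_i − 1, so village i contributes w_i if α_i > 1, else 0.
α_i > 1 for i ∈ {3}; NE contributions (0, 0, 14), S = 14.
W^NE = Σw_i − S^NE + (Σα_i)·S^NE = 41 + 1.4·14 = 60.6.
Planner: ∂(Σu_j)/∂s_i = Σα_j − 1 = 1.4 > 0, so everyone contributes w_i; S^SO = 41, W^SO = 41 + 1.4·41 = 98.4.
Deadweight loss = 37.8.

37.8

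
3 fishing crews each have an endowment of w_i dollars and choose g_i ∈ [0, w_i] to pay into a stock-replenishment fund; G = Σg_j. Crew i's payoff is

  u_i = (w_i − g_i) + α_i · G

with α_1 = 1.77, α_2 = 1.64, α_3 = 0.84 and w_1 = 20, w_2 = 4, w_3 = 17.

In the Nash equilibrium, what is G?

∂u_i/∂g_i = α_i − 1, so crew i contributes w_i if α_i > 1, else 0.
α_i > 1 for i ∈ {1, 2}; NE contributions (20, 4, 0), G = 24.

24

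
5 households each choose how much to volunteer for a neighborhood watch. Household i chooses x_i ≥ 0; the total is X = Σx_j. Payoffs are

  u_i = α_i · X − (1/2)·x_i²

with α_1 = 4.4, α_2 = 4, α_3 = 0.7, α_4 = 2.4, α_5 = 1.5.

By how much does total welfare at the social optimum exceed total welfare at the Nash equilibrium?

Household i's FOC: ∂u_i/∂x_i = α_i − x_i = 0, so x_i* = α_i.
NE contributions = (4.4, 4, 0.7, 2.4, 1.5); X = 13.
W^NE = (Σα)·X − ½Σα_i² = 13² − ½·43.86 = 147.07.
Planner sets x_i = Σα_j = 13 for every i, so X^SO = 5·13 = 65.
W^SO = (Σα)·X^SO − ½·5·(Σα)² = (5/2)·13² = 422.5.
Deadweight loss = W^SO − W^NE = 275.43.

275.43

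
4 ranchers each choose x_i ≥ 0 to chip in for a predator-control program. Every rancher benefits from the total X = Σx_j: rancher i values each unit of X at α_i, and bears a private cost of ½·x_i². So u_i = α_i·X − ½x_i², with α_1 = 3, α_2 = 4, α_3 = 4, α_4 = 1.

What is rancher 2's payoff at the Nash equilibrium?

Rancher i's FOC: ∂u_i/∂x_i = α_i − x_i = 0, so x_i* = α_i.
NE contributions = (3, 4, 4, 1); X = 12.
u_2 = α_2·X − ½·(x_2)² = 4·12 − ½·4² = 40.

40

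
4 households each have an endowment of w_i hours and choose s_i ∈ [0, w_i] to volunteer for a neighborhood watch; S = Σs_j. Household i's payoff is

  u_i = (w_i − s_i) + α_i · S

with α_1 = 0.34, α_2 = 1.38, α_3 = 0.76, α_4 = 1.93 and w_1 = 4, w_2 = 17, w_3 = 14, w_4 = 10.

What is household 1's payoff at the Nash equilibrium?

∂u_i/∂s_i = α_i − 1, so household i contributes w_i if α_i > 1, else 0.
α_i > 1 for i ∈ {2, 4}; NE contributions (0, 17, 0, 10), S = 27.
u_1 = (4 − 0) + 0.34·27 = 13.18.

13.18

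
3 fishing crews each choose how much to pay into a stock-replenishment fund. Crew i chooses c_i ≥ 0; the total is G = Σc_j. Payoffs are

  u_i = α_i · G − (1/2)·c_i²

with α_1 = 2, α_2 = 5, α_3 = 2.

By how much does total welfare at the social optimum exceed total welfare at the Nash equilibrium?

Crew i's FOC: ∂u_i/∂c_i = α_i − c_i = 0, so c_i* = α_i.
NE contributions = (2, 5, 2); G = 9.
W^NE = (Σα)·G − ½Σα_i² = 9² − ½·33 = 64.5.
Planner sets c_i = Σα_j = 9 for every i, so G^SO = 3·9 = 27.
W^SO = (Σα)·G^SO − ½·3·(Σα)² = (3/2)·9² = 121.5.
Deadweight loss = W^SO − W^NE = 57.

57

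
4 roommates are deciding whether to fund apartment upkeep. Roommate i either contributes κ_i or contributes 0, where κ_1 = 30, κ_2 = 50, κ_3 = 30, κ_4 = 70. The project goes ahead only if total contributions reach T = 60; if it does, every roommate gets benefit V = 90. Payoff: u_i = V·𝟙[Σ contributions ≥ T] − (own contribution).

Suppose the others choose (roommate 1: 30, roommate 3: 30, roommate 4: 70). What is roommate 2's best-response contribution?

0

Others' total = 130 ≥ 60; contributing adds cost 50 for no extra benefit.
Best response: 0.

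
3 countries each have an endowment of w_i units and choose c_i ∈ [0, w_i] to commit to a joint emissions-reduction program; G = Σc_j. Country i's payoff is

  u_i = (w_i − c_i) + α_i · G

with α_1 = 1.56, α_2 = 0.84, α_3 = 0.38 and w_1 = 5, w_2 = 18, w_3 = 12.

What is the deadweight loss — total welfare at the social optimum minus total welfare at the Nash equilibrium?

53.4

∂u_i/∂c_i = α_i − 1, so country i contributes w_i if α_i > 1, else 0.
α_i > 1 for i ∈ {1}; NE contributions (5, 0, 0), G = 5.
W^NE = Σw_i − G^NE + (Σα_i)·G^NE = 35 + 1.78·5 = 43.9.
Planner: ∂(Σu_j)/∂c_i = Σα_j − 1 = 1.78 > 0, so everyone contributes w_i; G^SO = 35, W^SO = 35 + 1.78·35 = 97.3.
Deadweight loss = 53.4.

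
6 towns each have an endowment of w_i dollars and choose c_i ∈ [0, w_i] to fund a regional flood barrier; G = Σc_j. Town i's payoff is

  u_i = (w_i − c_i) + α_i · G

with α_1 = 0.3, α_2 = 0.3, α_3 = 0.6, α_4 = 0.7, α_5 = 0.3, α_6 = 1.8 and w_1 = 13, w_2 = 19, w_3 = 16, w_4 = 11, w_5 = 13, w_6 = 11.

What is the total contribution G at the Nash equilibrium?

∂u_i/∂c_i = α_i − 1, so town i contributes w_i if α_i > 1, else 0.
α_i > 1 for i ∈ {6}; NE contributions (0, 0, 0, 0, 0, 11), G = 11.

11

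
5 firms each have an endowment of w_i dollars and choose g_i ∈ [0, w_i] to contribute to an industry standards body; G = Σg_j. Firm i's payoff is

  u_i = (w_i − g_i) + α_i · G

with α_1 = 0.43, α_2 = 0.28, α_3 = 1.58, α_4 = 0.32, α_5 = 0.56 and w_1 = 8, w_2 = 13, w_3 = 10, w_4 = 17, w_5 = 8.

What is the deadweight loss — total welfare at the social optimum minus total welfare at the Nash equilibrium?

∂u_i/∂g_i = α_i − 1, so firm i contributes w_i if α_i > 1, else 0.
α_i > 1 for i ∈ {3}; NE contributions (0, 0, 10, 0, 0), G = 10.
W^NE = Σw_i − G^NE + (Σα_i)·G^NE = 56 + 2.17·10 = 77.7.
Planner: ∂(Σu_j)/∂g_i = Σα_j − 1 = 2.17 > 0, so everyone contributes w_i; G^SO = 56, W^SO = 56 + 2.17·56 = 177.52.
Deadweight loss = 99.82.

99.82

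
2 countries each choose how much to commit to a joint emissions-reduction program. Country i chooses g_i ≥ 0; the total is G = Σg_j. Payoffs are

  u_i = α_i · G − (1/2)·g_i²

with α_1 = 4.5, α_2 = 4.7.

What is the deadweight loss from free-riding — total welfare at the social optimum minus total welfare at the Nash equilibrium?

21.17

Country i's FOC: ∂u_i/∂g_i = α_i − g_i = 0, so g_i* = α_i.
NE contributions = (4.5, 4.7); G = 9.2.
W^NE = (Σα)·G − ½Σα_i² = 9.2² − ½·42.34 = 63.47.
Planner sets g_i = Σα_j = 9.2 for every i, so G^SO = 2·9.2 = 18.4.
W^SO = (Σα)·G^SO − ½·2·(Σα)² = (2/2)·9.2² = 84.64.
Deadweight loss = W^SO − W^NE = 21.17.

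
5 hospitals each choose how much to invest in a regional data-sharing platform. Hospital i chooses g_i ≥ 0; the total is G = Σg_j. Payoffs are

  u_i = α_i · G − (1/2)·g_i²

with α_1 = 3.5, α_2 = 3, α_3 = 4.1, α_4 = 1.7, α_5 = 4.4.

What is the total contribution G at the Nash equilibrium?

Hospital i's FOC: ∂u_i/∂g_i = α_i − g_i = 0, so g_i* = α_i.
NE contributions = (3.5, 3, 4.1, 1.7, 4.4); G = 16.7.

16.7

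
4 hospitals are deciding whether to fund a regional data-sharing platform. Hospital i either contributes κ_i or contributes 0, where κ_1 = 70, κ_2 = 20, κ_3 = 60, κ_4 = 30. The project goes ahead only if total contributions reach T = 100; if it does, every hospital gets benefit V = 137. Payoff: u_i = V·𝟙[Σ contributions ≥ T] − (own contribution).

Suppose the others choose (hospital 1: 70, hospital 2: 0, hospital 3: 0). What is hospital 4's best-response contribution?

Others' total = 70. Contributing 30 brings total to 100 ≥ 100: gain V − κ_4 = 107.
Best response: 30.

30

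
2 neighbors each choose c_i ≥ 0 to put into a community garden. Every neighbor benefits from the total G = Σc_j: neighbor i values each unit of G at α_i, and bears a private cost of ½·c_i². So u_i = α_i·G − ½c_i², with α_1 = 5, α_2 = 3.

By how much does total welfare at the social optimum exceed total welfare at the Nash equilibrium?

17

Neighbor i's FOC: ∂u_i/∂c_i = α_i − c_i = 0, so c_i* = α_i.
NE contributions = (5, 3); G = 8.
W^NE = (Σα)·G − ½Σα_i² = 8² − ½·34 = 47.
Planner sets c_i = Σα_j = 8 for every i, so G^SO = 2·8 = 16.
W^SO = (Σα)·G^SO − ½·2·(Σα)² = (2/2)·8² = 64.
Deadweight loss = W^SO − W^NE = 17.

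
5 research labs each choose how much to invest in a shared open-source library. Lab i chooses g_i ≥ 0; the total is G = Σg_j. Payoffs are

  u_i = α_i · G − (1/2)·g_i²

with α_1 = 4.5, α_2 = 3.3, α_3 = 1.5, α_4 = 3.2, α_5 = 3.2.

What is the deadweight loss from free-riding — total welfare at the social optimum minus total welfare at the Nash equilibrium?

396.67

Lab i's FOC: ∂u_i/∂g_i = α_i − g_i = 0, so g_i* = α_i.
NE contributions = (4.5, 3.3, 1.5, 3.2, 3.2); G = 15.7.
W^NE = (Σα)·G − ½Σα_i² = 15.7² − ½·53.87 = 219.555.
Planner sets g_i = Σα_j = 15.7 for every i, so G^SO = 5·15.7 = 78.5.
W^SO = (Σα)·G^SO − ½·5·(Σα)² = (5/2)·15.7² = 616.225.
Deadweight loss = W^SO − W^NE = 396.67.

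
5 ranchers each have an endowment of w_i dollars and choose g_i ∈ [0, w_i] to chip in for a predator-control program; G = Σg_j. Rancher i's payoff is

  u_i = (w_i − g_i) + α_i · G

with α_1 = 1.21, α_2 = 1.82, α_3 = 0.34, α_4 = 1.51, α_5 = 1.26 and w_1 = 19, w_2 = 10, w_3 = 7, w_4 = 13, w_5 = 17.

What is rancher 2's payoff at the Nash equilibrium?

∂u_i/∂g_i = α_i − 1, so rancher i contributes w_i if α_i > 1, else 0.
α_i > 1 for i ∈ {1, 2, 4, 5}; NE contributions (19, 10, 0, 13, 17), G = 59.
u_2 = (10 − 10) + 1.82·59 = 107.38.

107.38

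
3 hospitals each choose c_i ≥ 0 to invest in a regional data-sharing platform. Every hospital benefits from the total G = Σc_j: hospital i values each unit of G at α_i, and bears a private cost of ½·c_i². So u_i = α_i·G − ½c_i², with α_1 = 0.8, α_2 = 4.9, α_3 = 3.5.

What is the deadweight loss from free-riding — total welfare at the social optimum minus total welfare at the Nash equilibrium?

60.77

Hospital i's FOC: ∂u_i/∂c_i = α_i − c_i = 0, so c_i* = α_i.
NE contributions = (0.8, 4.9, 3.5); G = 9.2.
W^NE = (Σα)·G − ½Σα_i² = 9.2² − ½·36.9 = 66.19.
Planner sets c_i = Σα_j = 9.2 for every i, so G^SO = 3·9.2 = 27.6.
W^SO = (Σα)·G^SO − ½·3·(Σα)² = (3/2)·9.2² = 126.96.
Deadweight loss = W^SO − W^NE = 60.77.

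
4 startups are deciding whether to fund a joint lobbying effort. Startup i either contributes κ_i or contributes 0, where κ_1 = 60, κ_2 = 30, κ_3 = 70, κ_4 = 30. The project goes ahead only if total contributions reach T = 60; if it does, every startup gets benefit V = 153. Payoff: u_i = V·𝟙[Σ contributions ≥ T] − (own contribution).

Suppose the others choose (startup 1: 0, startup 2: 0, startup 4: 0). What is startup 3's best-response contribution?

70

Others' total = 0. Contributing 70 brings total to 70 ≥ 60: gain V − κ_3 = 83.
Best response: 70.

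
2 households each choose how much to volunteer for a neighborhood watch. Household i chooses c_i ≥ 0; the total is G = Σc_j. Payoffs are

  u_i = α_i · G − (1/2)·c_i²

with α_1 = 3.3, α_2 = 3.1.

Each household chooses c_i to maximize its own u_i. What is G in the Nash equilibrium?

6.4

Household i's FOC: ∂u_i/∂c_i = α_i − c_i = 0, so c_i* = α_i.
NE contributions = (3.3, 3.1); G = 6.4.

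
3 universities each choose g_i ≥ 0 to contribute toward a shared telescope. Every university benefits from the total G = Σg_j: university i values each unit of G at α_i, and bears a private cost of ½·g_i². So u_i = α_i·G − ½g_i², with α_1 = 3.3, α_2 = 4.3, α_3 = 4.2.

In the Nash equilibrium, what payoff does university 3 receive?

40.74

University i's FOC: ∂u_i/∂g_i = α_i − g_i = 0, so g_i* = α_i.
NE contributions = (3.3, 4.3, 4.2); G = 11.8.
u_3 = α_3·G − ½·(g_3)² = 4.2·11.8 − ½·4.2² = 40.74.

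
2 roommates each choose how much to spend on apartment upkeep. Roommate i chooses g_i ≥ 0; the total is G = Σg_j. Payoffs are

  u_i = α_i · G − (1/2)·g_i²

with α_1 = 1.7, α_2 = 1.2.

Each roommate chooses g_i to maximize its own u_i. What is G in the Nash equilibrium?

2.9

Roommate i's FOC: ∂u_i/∂g_i = α_i − g_i = 0, so g_i* = α_i.
NE contributions = (1.7, 1.2); G = 2.9.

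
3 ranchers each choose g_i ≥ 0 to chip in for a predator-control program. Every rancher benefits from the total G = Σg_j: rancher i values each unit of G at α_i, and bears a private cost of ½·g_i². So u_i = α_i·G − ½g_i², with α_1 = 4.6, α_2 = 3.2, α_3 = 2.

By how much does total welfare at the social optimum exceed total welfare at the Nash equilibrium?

Rancher i's FOC: ∂u_i/∂g_i = α_i − g_i = 0, so g_i* = α_i.
NE contributions = (4.6, 3.2, 2); G = 9.8.
W^NE = (Σα)·G − ½Σα_i² = 9.8² − ½·35.4 = 78.34.
Planner sets g_i = Σα_j = 9.8 for every i, so G^SO = 3·9.8 = 29.4.
W^SO = (Σα)·G^SO − ½·3·(Σα)² = (3/2)·9.8² = 144.06.
Deadweight loss = W^SO − W^NE = 65.72.

65.72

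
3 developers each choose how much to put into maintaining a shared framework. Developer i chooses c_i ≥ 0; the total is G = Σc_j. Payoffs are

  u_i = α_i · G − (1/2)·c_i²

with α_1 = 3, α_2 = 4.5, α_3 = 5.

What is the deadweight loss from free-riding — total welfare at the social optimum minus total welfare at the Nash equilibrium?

105.25

Developer i's FOC: ∂u_i/∂c_i = α_i − c_i = 0, so c_i* = α_i.
NE contributions = (3, 4.5, 5); G = 12.5.
W^NE = (Σα)·G − ½Σα_i² = 12.5² − ½·54.25 = 129.125.
Planner sets c_i = Σα_j = 12.5 for every i, so G^SO = 3·12.5 = 37.5.
W^SO = (Σα)·G^SO − ½·3·(Σα)² = (3/2)·12.5² = 234.375.
Deadweight loss = W^SO − W^NE = 105.25.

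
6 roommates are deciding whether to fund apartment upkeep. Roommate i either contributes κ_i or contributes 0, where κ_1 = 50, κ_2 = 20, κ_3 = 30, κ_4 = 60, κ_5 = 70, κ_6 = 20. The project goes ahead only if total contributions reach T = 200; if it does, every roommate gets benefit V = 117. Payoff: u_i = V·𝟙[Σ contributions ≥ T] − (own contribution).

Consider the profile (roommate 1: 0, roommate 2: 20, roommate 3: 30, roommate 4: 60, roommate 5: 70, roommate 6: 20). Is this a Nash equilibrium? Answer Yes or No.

Yes

Total = 200 ≥ 200: provided.
Roommate 1 (pledges 0, payoff 117): pledging 50 → total 250, payoff 67. No gain.
Roommate 2 (pledges 20, payoff 97): dropping to 0 → total 180, payoff 0. No gain.
Roommate 3 (pledges 30, payoff 87): dropping to 0 → total 170, payoff 0. No gain.
Roommate 4 (pledges 60, payoff 57): dropping to 0 → total 140, payoff 0. No gain.
Roommate 5 (pledges 70, payoff 47): dropping to 0 → total 130, payoff 0. No gain.
Roommate 6 (pledges 20, payoff 97): dropping to 0 → total 180, payoff 0. No gain.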